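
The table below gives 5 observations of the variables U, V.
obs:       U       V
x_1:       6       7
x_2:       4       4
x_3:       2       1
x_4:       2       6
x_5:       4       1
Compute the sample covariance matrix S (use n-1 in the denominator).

Step 1 — column means:
  mean(U) = (6 + 4 + 2 + 2 + 4) / 5 = 18/5 = 3.6
  mean(V) = (7 + 4 + 1 + 6 + 1) / 5 = 19/5 = 3.8

Step 2 — sample covariance S[i,j] = (1/(n-1)) · Σ_k (x_{k,i} - mean_i) · (x_{k,j} - mean_j), with n-1 = 4.
  S[U,U] = ((2.4)·(2.4) + (0.4)·(0.4) + (-1.6)·(-1.6) + (-1.6)·(-1.6) + (0.4)·(0.4)) / 4 = 11.2/4 = 2.8
  S[U,V] = ((2.4)·(3.2) + (0.4)·(0.2) + (-1.6)·(-2.8) + (-1.6)·(2.2) + (0.4)·(-2.8)) / 4 = 7.6/4 = 1.9
  S[V,V] = ((3.2)·(3.2) + (0.2)·(0.2) + (-2.8)·(-2.8) + (2.2)·(2.2) + (-2.8)·(-2.8)) / 4 = 30.8/4 = 7.7

S is symmetric (S[j,i] = S[i,j]). Assembling:

S = [[2.8, 1.9],
 [1.9, 7.7]]


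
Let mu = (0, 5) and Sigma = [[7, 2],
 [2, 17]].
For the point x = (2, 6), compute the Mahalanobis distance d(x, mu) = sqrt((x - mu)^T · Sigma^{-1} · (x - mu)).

Step 1 — centre the observation: (x - mu) = (2, 1).

Step 2 — invert Sigma. det(Sigma) = 7·17 - (2)² = 115.
  Sigma^{-1} = (1/det) · [[d, -b], [-b, a]] = [[0.1478, -0.0174],
 [-0.0174, 0.0609]].

Step 3 — form the quadratic (x - mu)^T · Sigma^{-1} · (x - mu):
  Sigma^{-1} · (x - mu) = (0.2783, 0.0261).
  (x - mu)^T · [Sigma^{-1} · (x - mu)] = (2)·(0.2783) + (1)·(0.0261) = 0.5826.

Step 4 — take square root: d = √(0.5826) ≈ 0.7633.

d(x, mu) = √(0.5826) ≈ 0.7633


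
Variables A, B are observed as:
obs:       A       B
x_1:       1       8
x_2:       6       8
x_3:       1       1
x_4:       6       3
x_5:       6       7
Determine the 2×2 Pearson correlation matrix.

Step 1 — column means:
  mean(A) = (1 + 6 + 1 + 6 + 6) / 5 = 20/5 = 4
  mean(B) = (8 + 8 + 1 + 3 + 7) / 5 = 27/5 = 5.4

Step 2 — sample variances and covariances s[i,j] = (1/(n-1)) · Σ_k (x_{k,i} - mean_i) · (x_{k,j} - mean_j), with n-1 = 4:
  s[A,A] = ((-3)·(-3) + (2)·(2) + (-3)·(-3) + (2)·(2) + (2)·(2)) / 4 = 30/4 = 7.5
  s[A,B] = ((-3)·(2.6) + (2)·(2.6) + (-3)·(-4.4) + (2)·(-2.4) + (2)·(1.6)) / 4 = 9/4 = 2.25
  s[B,B] = ((2.6)·(2.6) + (2.6)·(2.6) + (-4.4)·(-4.4) + (-2.4)·(-2.4) + (1.6)·(1.6)) / 4 = 41.2/4 = 10.3
  Sample standard deviations s_i = √(s[i,i]):
  s(A) = √(7.5) = 2.7386
  s(B) = √(10.3) = 3.2094

Step 3 — r_{ij} = s_{ij} / (s_i · s_j):
  r[A,A] = 1 (diagonal).
  r[A,B] = 2.25 / (2.7386 · 3.2094) = 2.25 / 8.7892 = 0.256
  r[B,B] = 1 (diagonal).

R is symmetric with unit diagonal. Assembling:

R = [[1, 0.256],
 [0.256, 1]]


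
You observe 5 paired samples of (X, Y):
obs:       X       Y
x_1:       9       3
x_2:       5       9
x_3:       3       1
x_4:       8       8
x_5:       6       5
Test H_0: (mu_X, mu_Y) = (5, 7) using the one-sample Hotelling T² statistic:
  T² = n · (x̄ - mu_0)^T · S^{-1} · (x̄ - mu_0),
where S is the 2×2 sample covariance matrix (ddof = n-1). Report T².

Step 1 — sample mean vector:
  mean(X) = (9 + 5 + 3 + 8 + 6) / 5 = 31/5 = 6.2
  mean(Y) = (3 + 9 + 1 + 8 + 5) / 5 = 26/5 = 5.2
  x̄ = (6.2, 5.2),  deviation x̄ - mu_0 = (6.2, 5.2) - (5, 7) = (1.2, -1.8).

Step 2 — sample covariance matrix, S[i,j] = (1/(n-1)) · Σ_k (x_{k,i} - mean_i) · (x_{k,j} - mean_j), divisor n-1 = 4:
  S[X,X] = ((2.8)·(2.8) + (-1.2)·(-1.2) + (-3.2)·(-3.2) + (1.8)·(1.8) + (-0.2)·(-0.2)) / 4 = 22.8/4 = 5.7
  S[X,Y] = ((2.8)·(-2.2) + (-1.2)·(3.8) + (-3.2)·(-4.2) + (1.8)·(2.8) + (-0.2)·(-0.2)) / 4 = 7.8/4 = 1.95
  S[Y,Y] = ((-2.2)·(-2.2) + (3.8)·(3.8) + (-4.2)·(-4.2) + (2.8)·(2.8) + (-0.2)·(-0.2)) / 4 = 44.8/4 = 11.2
  S = [[5.7, 1.95],
 [1.95, 11.2]].

Step 3 — invert S. det(S) = 5.7·11.2 - (1.95)² = 60.0375.
  S^{-1} = (1/det) · [[d, -b], [-b, a]] = [[0.1866, -0.0325],
 [-0.0325, 0.0949]].

Step 4 — quadratic form (x̄ - mu_0)^T · S^{-1} · (x̄ - mu_0):
  S^{-1} · (x̄ - mu_0) = (0.2823, -0.2099),
  (x̄ - mu_0)^T · [...] = (1.2)·(0.2823) + (-1.8)·(-0.2099) = 0.7166.

Step 5 — scale by n: T² = 5 · 0.7166 = 3.5828.

T² ≈ 3.5828


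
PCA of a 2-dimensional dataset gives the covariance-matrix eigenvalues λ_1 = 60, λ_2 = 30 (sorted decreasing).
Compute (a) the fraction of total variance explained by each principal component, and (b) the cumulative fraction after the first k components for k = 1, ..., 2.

Step 1 — total variance = trace(Sigma) = Σ λ_i = 60 + 30 = 90.

Step 2 — fraction explained by component i = λ_i / Σ λ:
  PC1: 60/90 = 0.6667
  PC2: 30/90 = 0.3333

Step 3 — cumulative fraction after k components = (λ_1 + ... + λ_k) / Σ λ:
  k = 1: 60/90 = 0.6667
  k = 2: (60 + 30)/90 = 90/90 = 1

Summary (fraction, with percent):

explained: PC1 0.6667 (66.67%), PC2 0.3333 (33.33%);  cumulative: 0.6667, 1


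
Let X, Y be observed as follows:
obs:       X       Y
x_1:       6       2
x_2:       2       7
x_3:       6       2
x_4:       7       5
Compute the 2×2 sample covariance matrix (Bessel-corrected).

Step 1 — column means:
  mean(X) = (6 + 2 + 6 + 7) / 4 = 21/4 = 5.25
  mean(Y) = (2 + 7 + 2 + 5) / 4 = 16/4 = 4

Step 2 — sample covariance S[i,j] = (1/(n-1)) · Σ_k (x_{k,i} - mean_i) · (x_{k,j} - mean_j), with n-1 = 3.
  S[X,X] = ((0.75)·(0.75) + (-3.25)·(-3.25) + (0.75)·(0.75) + (1.75)·(1.75)) / 3 = 14.75/3 = 4.9167
  S[X,Y] = ((0.75)·(-2) + (-3.25)·(3) + (0.75)·(-2) + (1.75)·(1)) / 3 = -11/3 = -3.6667
  S[Y,Y] = ((-2)·(-2) + (3)·(3) + (-2)·(-2) + (1)·(1)) / 3 = 18/3 = 6

S is symmetric (S[j,i] = S[i,j]). Assembling:

S = [[4.9167, -3.6667],
 [-3.6667, 6]]


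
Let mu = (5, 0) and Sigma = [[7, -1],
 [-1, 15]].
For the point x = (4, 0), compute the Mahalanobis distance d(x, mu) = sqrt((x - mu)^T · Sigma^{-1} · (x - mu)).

Step 1 — centre the observation: (x - mu) = (-1, 0).

Step 2 — invert Sigma. det(Sigma) = 7·15 - (-1)² = 104.
  Sigma^{-1} = (1/det) · [[d, -b], [-b, a]] = [[0.1442, 0.0096],
 [0.0096, 0.0673]].

Step 3 — form the quadratic (x - mu)^T · Sigma^{-1} · (x - mu):
  Sigma^{-1} · (x - mu) = (-0.1442, -0.0096).
  (x - mu)^T · [Sigma^{-1} · (x - mu)] = (-1)·(-0.1442) + (0)·(-0.0096) = 0.1442.

Step 4 — take square root: d = √(0.1442) ≈ 0.3798.

d(x, mu) = √(0.1442) ≈ 0.3798


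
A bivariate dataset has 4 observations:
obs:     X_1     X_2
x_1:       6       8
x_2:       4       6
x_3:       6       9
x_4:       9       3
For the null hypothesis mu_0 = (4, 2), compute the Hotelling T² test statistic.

Step 1 — sample mean vector:
  mean(X_1) = (6 + 4 + 6 + 9) / 4 = 25/4 = 6.25
  mean(X_2) = (8 + 6 + 9 + 3) / 4 = 26/4 = 6.5
  x̄ = (6.25, 6.5),  deviation x̄ - mu_0 = (6.25, 6.5) - (4, 2) = (2.25, 4.5).

Step 2 — sample covariance matrix, S[i,j] = (1/(n-1)) · Σ_k (x_{k,i} - mean_i) · (x_{k,j} - mean_j), divisor n-1 = 3:
  S[X_1,X_1] = ((-0.25)·(-0.25) + (-2.25)·(-2.25) + (-0.25)·(-0.25) + (2.75)·(2.75)) / 3 = 12.75/3 = 4.25
  S[X_1,X_2] = ((-0.25)·(1.5) + (-2.25)·(-0.5) + (-0.25)·(2.5) + (2.75)·(-3.5)) / 3 = -9.5/3 = -3.1667
  S[X_2,X_2] = ((1.5)·(1.5) + (-0.5)·(-0.5) + (2.5)·(2.5) + (-3.5)·(-3.5)) / 3 = 21/3 = 7
  S = [[4.25, -3.1667],
 [-3.1667, 7]].

Step 3 — invert S. det(S) = 4.25·7 - (-3.1667)² = 19.7222.
  S^{-1} = (1/det) · [[d, -b], [-b, a]] = [[0.3549, 0.1606],
 [0.1606, 0.2155]].

Step 4 — quadratic form (x̄ - mu_0)^T · S^{-1} · (x̄ - mu_0):
  S^{-1} · (x̄ - mu_0) = (1.5211, 1.331),
  (x̄ - mu_0)^T · [...] = (2.25)·(1.5211) + (4.5)·(1.331) = 9.412.

Step 5 — scale by n: T² = 4 · 9.412 = 37.6479.

T² ≈ 37.6479


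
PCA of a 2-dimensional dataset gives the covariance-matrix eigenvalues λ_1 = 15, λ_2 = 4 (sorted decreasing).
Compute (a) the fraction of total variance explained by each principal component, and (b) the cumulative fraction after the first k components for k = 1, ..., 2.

Step 1 — total variance = trace(Sigma) = Σ λ_i = 15 + 4 = 19.

Step 2 — fraction explained by component i = λ_i / Σ λ:
  PC1: 15/19 = 0.7895
  PC2: 4/19 = 0.2105

Step 3 — cumulative fraction after k components = (λ_1 + ... + λ_k) / Σ λ:
  k = 1: 15/19 = 0.7895
  k = 2: (15 + 4)/19 = 19/19 = 1

Summary (fraction, with percent):

explained: PC1 0.7895 (78.95%), PC2 0.2105 (21.05%);  cumulative: 0.7895, 1


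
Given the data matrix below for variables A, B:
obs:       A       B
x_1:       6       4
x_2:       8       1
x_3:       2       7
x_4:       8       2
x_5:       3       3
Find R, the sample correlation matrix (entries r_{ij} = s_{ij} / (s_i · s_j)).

Step 1 — column means:
  mean(A) = (6 + 8 + 2 + 8 + 3) / 5 = 27/5 = 5.4
  mean(B) = (4 + 1 + 7 + 2 + 3) / 5 = 17/5 = 3.4

Step 2 — sample variances and covariances s[i,j] = (1/(n-1)) · Σ_k (x_{k,i} - mean_i) · (x_{k,j} - mean_j), with n-1 = 4:
  s[A,A] = ((0.6)·(0.6) + (2.6)·(2.6) + (-3.4)·(-3.4) + (2.6)·(2.6) + (-2.4)·(-2.4)) / 4 = 31.2/4 = 7.8
  s[A,B] = ((0.6)·(0.6) + (2.6)·(-2.4) + (-3.4)·(3.6) + (2.6)·(-1.4) + (-2.4)·(-0.4)) / 4 = -20.8/4 = -5.2
  s[B,B] = ((0.6)·(0.6) + (-2.4)·(-2.4) + (3.6)·(3.6) + (-1.4)·(-1.4) + (-0.4)·(-0.4)) / 4 = 21.2/4 = 5.3
  Sample standard deviations s_i = √(s[i,i]):
  s(A) = √(7.8) = 2.7928
  s(B) = √(5.3) = 2.3022

Step 3 — r_{ij} = s_{ij} / (s_i · s_j):
  r[A,A] = 1 (diagonal).
  r[A,B] = -5.2 / (2.7928 · 2.3022) = -5.2 / 6.4296 = -0.8088
  r[B,B] = 1 (diagonal).

R is symmetric with unit diagonal. Assembling:

R = [[1, -0.8088],
 [-0.8088, 1]]


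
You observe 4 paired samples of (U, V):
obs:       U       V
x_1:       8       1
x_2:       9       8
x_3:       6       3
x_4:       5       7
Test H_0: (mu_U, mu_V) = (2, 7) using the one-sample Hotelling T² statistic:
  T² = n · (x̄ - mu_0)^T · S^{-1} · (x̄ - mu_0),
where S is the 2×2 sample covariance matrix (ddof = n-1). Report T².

Step 1 — sample mean vector:
  mean(U) = (8 + 9 + 6 + 5) / 4 = 28/4 = 7
  mean(V) = (1 + 8 + 3 + 7) / 4 = 19/4 = 4.75
  x̄ = (7, 4.75),  deviation x̄ - mu_0 = (7, 4.75) - (2, 7) = (5, -2.25).

Step 2 — sample covariance matrix, S[i,j] = (1/(n-1)) · Σ_k (x_{k,i} - mean_i) · (x_{k,j} - mean_j), divisor n-1 = 3:
  S[U,U] = ((1)·(1) + (2)·(2) + (-1)·(-1) + (-2)·(-2)) / 3 = 10/3 = 3.3333
  S[U,V] = ((1)·(-3.75) + (2)·(3.25) + (-1)·(-1.75) + (-2)·(2.25)) / 3 = 0/3 = 0
  S[V,V] = ((-3.75)·(-3.75) + (3.25)·(3.25) + (-1.75)·(-1.75) + (2.25)·(2.25)) / 3 = 32.75/3 = 10.9167
  S = [[3.3333, 0],
 [0, 10.9167]].

Step 3 — invert S. det(S) = 3.3333·10.9167 - (0)² = 36.3889.
  S^{-1} = (1/det) · [[d, -b], [-b, a]] = [[0.3, 0],
 [0, 0.0916]].

Step 4 — quadratic form (x̄ - mu_0)^T · S^{-1} · (x̄ - mu_0):
  S^{-1} · (x̄ - mu_0) = (1.5, -0.2061),
  (x̄ - mu_0)^T · [...] = (5)·(1.5) + (-2.25)·(-0.2061) = 7.9637.

Step 5 — scale by n: T² = 4 · 7.9637 = 31.855.

T² ≈ 31.855


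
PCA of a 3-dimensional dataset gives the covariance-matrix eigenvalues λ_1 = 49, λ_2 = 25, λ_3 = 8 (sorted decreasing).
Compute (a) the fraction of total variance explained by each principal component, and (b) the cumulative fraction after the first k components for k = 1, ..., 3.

Step 1 — total variance = trace(Sigma) = Σ λ_i = 49 + 25 + 8 = 82.

Step 2 — fraction explained by component i = λ_i / Σ λ:
  PC1: 49/82 = 0.5976
  PC2: 25/82 = 0.3049
  PC3: 8/82 = 0.0976

Step 3 — cumulative fraction after k components = (λ_1 + ... + λ_k) / Σ λ:
  k = 1: 49/82 = 0.5976
  k = 2: (49 + 25)/82 = 74/82 = 0.9024
  k = 3: (49 + 25 + 8)/82 = 82/82 = 1

Summary (fraction, with percent):

explained: PC1 0.5976 (59.76%), PC2 0.3049 (30.49%), PC3 0.0976 (9.76%);  cumulative: 0.5976, 0.9024, 1


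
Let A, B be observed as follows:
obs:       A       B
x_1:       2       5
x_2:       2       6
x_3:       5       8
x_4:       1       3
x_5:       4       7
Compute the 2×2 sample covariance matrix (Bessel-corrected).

Step 1 — column means:
  mean(A) = (2 + 2 + 5 + 1 + 4) / 5 = 14/5 = 2.8
  mean(B) = (5 + 6 + 8 + 3 + 7) / 5 = 29/5 = 5.8

Step 2 — sample covariance S[i,j] = (1/(n-1)) · Σ_k (x_{k,i} - mean_i) · (x_{k,j} - mean_j), with n-1 = 4.
  S[A,A] = ((-0.8)·(-0.8) + (-0.8)·(-0.8) + (2.2)·(2.2) + (-1.8)·(-1.8) + (1.2)·(1.2)) / 4 = 10.8/4 = 2.7
  S[A,B] = ((-0.8)·(-0.8) + (-0.8)·(0.2) + (2.2)·(2.2) + (-1.8)·(-2.8) + (1.2)·(1.2)) / 4 = 11.8/4 = 2.95
  S[B,B] = ((-0.8)·(-0.8) + (0.2)·(0.2) + (2.2)·(2.2) + (-2.8)·(-2.8) + (1.2)·(1.2)) / 4 = 14.8/4 = 3.7

S is symmetric (S[j,i] = S[i,j]). Assembling:

S = [[2.7, 2.95],
 [2.95, 3.7]]


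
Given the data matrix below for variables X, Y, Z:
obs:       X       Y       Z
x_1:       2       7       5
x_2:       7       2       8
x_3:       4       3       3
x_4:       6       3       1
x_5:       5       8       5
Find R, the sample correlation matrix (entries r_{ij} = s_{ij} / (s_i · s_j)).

Step 1 — column means:
  mean(X) = (2 + 7 + 4 + 6 + 5) / 5 = 24/5 = 4.8
  mean(Y) = (7 + 2 + 3 + 3 + 8) / 5 = 23/5 = 4.6
  mean(Z) = (5 + 8 + 3 + 1 + 5) / 5 = 22/5 = 4.4

Step 2 — sample variances and covariances s[i,j] = (1/(n-1)) · Σ_k (x_{k,i} - mean_i) · (x_{k,j} - mean_j), with n-1 = 4:
  s[X,X] = ((-2.8)·(-2.8) + (2.2)·(2.2) + (-0.8)·(-0.8) + (1.2)·(1.2) + (0.2)·(0.2)) / 4 = 14.8/4 = 3.7
  s[X,Y] = ((-2.8)·(2.4) + (2.2)·(-2.6) + (-0.8)·(-1.6) + (1.2)·(-1.6) + (0.2)·(3.4)) / 4 = -12.4/4 = -3.1
  s[X,Z] = ((-2.8)·(0.6) + (2.2)·(3.6) + (-0.8)·(-1.4) + (1.2)·(-3.4) + (0.2)·(0.6)) / 4 = 3.4/4 = 0.85
  s[Y,Y] = ((2.4)·(2.4) + (-2.6)·(-2.6) + (-1.6)·(-1.6) + (-1.6)·(-1.6) + (3.4)·(3.4)) / 4 = 29.2/4 = 7.3
  s[Y,Z] = ((2.4)·(0.6) + (-2.6)·(3.6) + (-1.6)·(-1.4) + (-1.6)·(-3.4) + (3.4)·(0.6)) / 4 = 1.8/4 = 0.45
  s[Z,Z] = ((0.6)·(0.6) + (3.6)·(3.6) + (-1.4)·(-1.4) + (-3.4)·(-3.4) + (0.6)·(0.6)) / 4 = 27.2/4 = 6.8
  Sample standard deviations s_i = √(s[i,i]):
  s(X) = √(3.7) = 1.9235
  s(Y) = √(7.3) = 2.7019
  s(Z) = √(6.8) = 2.6077

Step 3 — r_{ij} = s_{ij} / (s_i · s_j):
  r[X,X] = 1 (diagonal).
  r[X,Y] = -3.1 / (1.9235 · 2.7019) = -3.1 / 5.1971 = -0.5965
  r[X,Z] = 0.85 / (1.9235 · 2.6077) = 0.85 / 5.016 = 0.1695
  r[Y,Y] = 1 (diagonal).
  r[Y,Z] = 0.45 / (2.7019 · 2.6077) = 0.45 / 7.0456 = 0.0639
  r[Z,Z] = 1 (diagonal).

R is symmetric with unit diagonal. Assembling:

R = [[1, -0.5965, 0.1695],
 [-0.5965, 1, 0.0639],
 [0.1695, 0.0639, 1]]


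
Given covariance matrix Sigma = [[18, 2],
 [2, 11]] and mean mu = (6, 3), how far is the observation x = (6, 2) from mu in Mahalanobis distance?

Step 1 — centre the observation: (x - mu) = (0, -1).

Step 2 — invert Sigma. det(Sigma) = 18·11 - (2)² = 194.
  Sigma^{-1} = (1/det) · [[d, -b], [-b, a]] = [[0.0567, -0.0103],
 [-0.0103, 0.0928]].

Step 3 — form the quadratic (x - mu)^T · Sigma^{-1} · (x - mu):
  Sigma^{-1} · (x - mu) = (0.0103, -0.0928).
  (x - mu)^T · [Sigma^{-1} · (x - mu)] = (0)·(0.0103) + (-1)·(-0.0928) = 0.0928.

Step 4 — take square root: d = √(0.0928) ≈ 0.3046.

d(x, mu) = √(0.0928) ≈ 0.3046


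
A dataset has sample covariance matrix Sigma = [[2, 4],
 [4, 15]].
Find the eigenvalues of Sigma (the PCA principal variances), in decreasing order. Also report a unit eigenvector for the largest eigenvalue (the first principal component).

Step 1 — characteristic polynomial of 2×2 Sigma:
  det(Sigma - λI) = λ² - trace · λ + det = 0.
  trace = 2 + 15 = 17, det = 2·15 - (4)² = 14.
Step 2 — discriminant:
  Δ = trace² - 4·det = 289 - 56 = 233.
Step 3 — eigenvalues:
  λ = (trace ± √Δ)/2 = (17 ± 15.2643)/2,
  λ_1 = 16.1322,  λ_2 = 0.8678.

Step 4 — unit eigenvector for λ_1: solve (Sigma - λ_1 I)v = 0. First row:
  (2 - 16.1322)·v_x + (4)·v_y = 0, i.e. (-14.1322)·v_x + (4)·v_y = 0,
  so v ∝ (b, λ_1 - a) = (4, 14.1322) = u.
  ||u|| = √((4)² + (14.1322)²) = √(215.7182) ≈ 14.6873,
  v_1 = u/||u|| ≈ (0.2723, 0.9622) (||v_1|| = 1).

λ_1 = 16.1322,  λ_2 = 0.8678;  v_1 ≈ (0.2723, 0.9622)


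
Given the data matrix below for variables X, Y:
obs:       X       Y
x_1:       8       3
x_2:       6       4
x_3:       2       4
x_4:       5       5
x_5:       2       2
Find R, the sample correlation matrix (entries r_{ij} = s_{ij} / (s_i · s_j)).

Step 1 — column means:
  mean(X) = (8 + 6 + 2 + 5 + 2) / 5 = 23/5 = 4.6
  mean(Y) = (3 + 4 + 4 + 5 + 2) / 5 = 18/5 = 3.6

Step 2 — sample variances and covariances s[i,j] = (1/(n-1)) · Σ_k (x_{k,i} - mean_i) · (x_{k,j} - mean_j), with n-1 = 4:
  s[X,X] = ((3.4)·(3.4) + (1.4)·(1.4) + (-2.6)·(-2.6) + (0.4)·(0.4) + (-2.6)·(-2.6)) / 4 = 27.2/4 = 6.8
  s[X,Y] = ((3.4)·(-0.6) + (1.4)·(0.4) + (-2.6)·(0.4) + (0.4)·(1.4) + (-2.6)·(-1.6)) / 4 = 2.2/4 = 0.55
  s[Y,Y] = ((-0.6)·(-0.6) + (0.4)·(0.4) + (0.4)·(0.4) + (1.4)·(1.4) + (-1.6)·(-1.6)) / 4 = 5.2/4 = 1.3
  Sample standard deviations s_i = √(s[i,i]):
  s(X) = √(6.8) = 2.6077
  s(Y) = √(1.3) = 1.1402

Step 3 — r_{ij} = s_{ij} / (s_i · s_j):
  r[X,X] = 1 (diagonal).
  r[X,Y] = 0.55 / (2.6077 · 1.1402) = 0.55 / 2.9732 = 0.185
  r[Y,Y] = 1 (diagonal).

R is symmetric with unit diagonal. Assembling:

R = [[1, 0.185],
 [0.185, 1]]


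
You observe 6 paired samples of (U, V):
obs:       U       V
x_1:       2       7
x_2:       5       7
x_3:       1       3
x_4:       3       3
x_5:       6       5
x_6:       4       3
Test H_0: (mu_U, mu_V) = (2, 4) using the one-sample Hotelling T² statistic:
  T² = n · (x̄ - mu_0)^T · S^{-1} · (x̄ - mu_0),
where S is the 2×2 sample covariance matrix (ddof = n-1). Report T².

Step 1 — sample mean vector:
  mean(U) = (2 + 5 + 1 + 3 + 6 + 4) / 6 = 21/6 = 3.5
  mean(V) = (7 + 7 + 3 + 3 + 5 + 3) / 6 = 28/6 = 4.6667
  x̄ = (3.5, 4.6667),  deviation x̄ - mu_0 = (3.5, 4.6667) - (2, 4) = (1.5, 0.6667).

Step 2 — sample covariance matrix, S[i,j] = (1/(n-1)) · Σ_k (x_{k,i} - mean_i) · (x_{k,j} - mean_j), divisor n-1 = 5:
  S[U,U] = ((-1.5)·(-1.5) + (1.5)·(1.5) + (-2.5)·(-2.5) + (-0.5)·(-0.5) + (2.5)·(2.5) + (0.5)·(0.5)) / 5 = 17.5/5 = 3.5
  S[U,V] = ((-1.5)·(2.3333) + (1.5)·(2.3333) + (-2.5)·(-1.6667) + (-0.5)·(-1.6667) + (2.5)·(0.3333) + (0.5)·(-1.6667)) / 5 = 5/5 = 1
  S[V,V] = ((2.3333)·(2.3333) + (2.3333)·(2.3333) + (-1.6667)·(-1.6667) + (-1.6667)·(-1.6667) + (0.3333)·(0.3333) + (-1.6667)·(-1.6667)) / 5 = 19.3333/5 = 3.8667
  S = [[3.5, 1],
 [1, 3.8667]].

Step 3 — invert S. det(S) = 3.5·3.8667 - (1)² = 12.5333.
  S^{-1} = (1/det) · [[d, -b], [-b, a]] = [[0.3085, -0.0798],
 [-0.0798, 0.2793]].

Step 4 — quadratic form (x̄ - mu_0)^T · S^{-1} · (x̄ - mu_0):
  S^{-1} · (x̄ - mu_0) = (0.4096, 0.0665),
  (x̄ - mu_0)^T · [...] = (1.5)·(0.4096) + (0.6667)·(0.0665) = 0.6587.

Step 5 — scale by n: T² = 6 · 0.6587 = 3.9521.

T² ≈ 3.9521


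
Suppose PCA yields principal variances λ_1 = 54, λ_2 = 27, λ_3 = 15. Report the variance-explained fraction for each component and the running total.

Step 1 — total variance = trace(Sigma) = Σ λ_i = 54 + 27 + 15 = 96.

Step 2 — fraction explained by component i = λ_i / Σ λ:
  PC1: 54/96 = 0.5625
  PC2: 27/96 = 0.2812
  PC3: 15/96 = 0.1562

Step 3 — cumulative fraction after k components = (λ_1 + ... + λ_k) / Σ λ:
  k = 1: 54/96 = 0.5625
  k = 2: (54 + 27)/96 = 81/96 = 0.8438
  k = 3: (54 + 27 + 15)/96 = 96/96 = 1

Summary (fraction, with percent):

explained: PC1 0.5625 (56.25%), PC2 0.2812 (28.12%), PC3 0.1562 (15.62%);  cumulative: 0.5625, 0.8438, 1


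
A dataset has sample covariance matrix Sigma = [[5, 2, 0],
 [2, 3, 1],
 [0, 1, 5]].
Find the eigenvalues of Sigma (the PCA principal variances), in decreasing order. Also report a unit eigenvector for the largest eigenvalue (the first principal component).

Step 1 — characteristic polynomial p(λ) = det(λI - Sigma) = λ³ - tr·λ² + c_1·λ - det, where tr = trace, c_1 = sum of the principal 2×2 minors, det = det(Sigma):
  tr = 5 + 3 + 5 = 13,
  c_1 = (5·3 - (2)²) + (5·5 - (0)²) + (3·5 - (1)²) = 11 + 25 + 14 = 50,
  det = 5·(3·5 - (1)²) - (2)·((2)·5 - (1)·(0)) + (0)·((2)·(1) - 3·(0)) = 5·(14) - (2)·(10) + (0)·(2) = 50.
  So p(λ) = λ³ - 13λ² + 50λ - 50.
Step 2 — look for an integer root (rational root theorem: any rational root is an integer divisor of 50). Testing λ = 5:
  p(5) = 125 - 325 + 250 - 50 = 0  ✓
  Dividing out (λ - 5): p(λ) = (λ - 5)(λ² - 8λ + 10).
Step 3 — remaining eigenvalues from the quadratic λ² - 8λ + 10 = 0:
  Δ = 8² - 4·10 = 64 - 40 = 24,  λ = (8 ± √24)/2 = (8 ± 4.899)/2 ≈ 6.4495 or 1.5505.
  Sorted: λ_1 = 6.4495,  λ_2 = 5,  λ_3 = 1.5505  (check: sum = 13 = tr ✓).

Step 4 — unit eigenvector for λ_1 ≈ 6.4495: v spans the null space of (Sigma - λ_1 I), whose rows are
  r_1 = (-1.4495, 2, 0),  r_2 = (2, -3.4495, 1),  r_3 = (0, 1, -1.4495).
  v is orthogonal to every row, so take v ∝ r_1 × r_2 = ((2)·(1) - (0)·(-3.4495), (0)·(2) - (-1.4495)·(1), (-1.4495)·(-3.4495) - (2)·(2)) ≈ (2, 1.4495, 1).
  Let u = (2, 1.4495, 1).
  ||u|| = √((2)² + (1.4495)² + (1)²) = √(7.101) ≈ 2.6648,  v_1 = u/||u|| ≈ (0.7505, 0.5439, 0.3753) (||v_1|| = 1).

λ_1 = 6.4495,  λ_2 = 5,  λ_3 = 1.5505;  v_1 ≈ (0.7505, 0.5439, 0.3753)


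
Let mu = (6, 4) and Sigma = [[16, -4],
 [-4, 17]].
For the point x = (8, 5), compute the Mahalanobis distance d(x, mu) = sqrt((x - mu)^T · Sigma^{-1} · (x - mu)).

Step 1 — centre the observation: (x - mu) = (2, 1).

Step 2 — invert Sigma. det(Sigma) = 16·17 - (-4)² = 256.
  Sigma^{-1} = (1/det) · [[d, -b], [-b, a]] = [[0.0664, 0.0156],
 [0.0156, 0.0625]].

Step 3 — form the quadratic (x - mu)^T · Sigma^{-1} · (x - mu):
  Sigma^{-1} · (x - mu) = (0.1484, 0.0938).
  (x - mu)^T · [Sigma^{-1} · (x - mu)] = (2)·(0.1484) + (1)·(0.0938) = 0.3906.

Step 4 — take square root: d = √(0.3906) ≈ 0.625.

d(x, mu) = √(0.3906) ≈ 0.625


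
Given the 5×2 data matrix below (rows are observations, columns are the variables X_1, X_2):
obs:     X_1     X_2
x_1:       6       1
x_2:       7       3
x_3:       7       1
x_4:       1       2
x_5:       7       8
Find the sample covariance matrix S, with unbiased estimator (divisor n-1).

Step 1 — column means:
  mean(X_1) = (6 + 7 + 7 + 1 + 7) / 5 = 28/5 = 5.6
  mean(X_2) = (1 + 3 + 1 + 2 + 8) / 5 = 15/5 = 3

Step 2 — sample covariance S[i,j] = (1/(n-1)) · Σ_k (x_{k,i} - mean_i) · (x_{k,j} - mean_j), with n-1 = 4.
  S[X_1,X_1] = ((0.4)·(0.4) + (1.4)·(1.4) + (1.4)·(1.4) + (-4.6)·(-4.6) + (1.4)·(1.4)) / 4 = 27.2/4 = 6.8
  S[X_1,X_2] = ((0.4)·(-2) + (1.4)·(0) + (1.4)·(-2) + (-4.6)·(-1) + (1.4)·(5)) / 4 = 8/4 = 2
  S[X_2,X_2] = ((-2)·(-2) + (0)·(0) + (-2)·(-2) + (-1)·(-1) + (5)·(5)) / 4 = 34/4 = 8.5

S is symmetric (S[j,i] = S[i,j]). Assembling:

S = [[6.8, 2],
 [2, 8.5]]


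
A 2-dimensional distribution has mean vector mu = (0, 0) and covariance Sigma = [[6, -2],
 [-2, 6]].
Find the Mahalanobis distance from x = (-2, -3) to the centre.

Step 1 — centre the observation: (x - mu) = (-2, -3).

Step 2 — invert Sigma. det(Sigma) = 6·6 - (-2)² = 32.
  Sigma^{-1} = (1/det) · [[d, -b], [-b, a]] = [[0.1875, 0.0625],
 [0.0625, 0.1875]].

Step 3 — form the quadratic (x - mu)^T · Sigma^{-1} · (x - mu):
  Sigma^{-1} · (x - mu) = (-0.5625, -0.6875).
  (x - mu)^T · [Sigma^{-1} · (x - mu)] = (-2)·(-0.5625) + (-3)·(-0.6875) = 3.1875.

Step 4 — take square root: d = √(3.1875) ≈ 1.7854.

d(x, mu) = √(3.1875) ≈ 1.7854


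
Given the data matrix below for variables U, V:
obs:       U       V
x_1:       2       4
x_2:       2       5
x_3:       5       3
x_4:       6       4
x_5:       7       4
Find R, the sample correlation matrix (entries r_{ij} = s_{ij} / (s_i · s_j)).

Step 1 — column means:
  mean(U) = (2 + 2 + 5 + 6 + 7) / 5 = 22/5 = 4.4
  mean(V) = (4 + 5 + 3 + 4 + 4) / 5 = 20/5 = 4

Step 2 — sample variances and covariances s[i,j] = (1/(n-1)) · Σ_k (x_{k,i} - mean_i) · (x_{k,j} - mean_j), with n-1 = 4:
  s[U,U] = ((-2.4)·(-2.4) + (-2.4)·(-2.4) + (0.6)·(0.6) + (1.6)·(1.6) + (2.6)·(2.6)) / 4 = 21.2/4 = 5.3
  s[U,V] = ((-2.4)·(0) + (-2.4)·(1) + (0.6)·(-1) + (1.6)·(0) + (2.6)·(0)) / 4 = -3/4 = -0.75
  s[V,V] = ((0)·(0) + (1)·(1) + (-1)·(-1) + (0)·(0) + (0)·(0)) / 4 = 2/4 = 0.5
  Sample standard deviations s_i = √(s[i,i]):
  s(U) = √(5.3) = 2.3022
  s(V) = √(0.5) = 0.7071

Step 3 — r_{ij} = s_{ij} / (s_i · s_j):
  r[U,U] = 1 (diagonal).
  r[U,V] = -0.75 / (2.3022 · 0.7071) = -0.75 / 1.6279 = -0.4607
  r[V,V] = 1 (diagonal).

R is symmetric with unit diagonal. Assembling:

R = [[1, -0.4607],
 [-0.4607, 1]]


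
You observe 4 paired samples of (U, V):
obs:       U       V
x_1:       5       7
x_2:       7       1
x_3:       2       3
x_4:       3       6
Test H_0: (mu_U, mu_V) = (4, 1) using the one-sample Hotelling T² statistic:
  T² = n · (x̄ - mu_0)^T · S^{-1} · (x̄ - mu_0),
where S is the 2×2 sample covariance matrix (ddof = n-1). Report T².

Step 1 — sample mean vector:
  mean(U) = (5 + 7 + 2 + 3) / 4 = 17/4 = 4.25
  mean(V) = (7 + 1 + 3 + 6) / 4 = 17/4 = 4.25
  x̄ = (4.25, 4.25),  deviation x̄ - mu_0 = (4.25, 4.25) - (4, 1) = (0.25, 3.25).

Step 2 — sample covariance matrix, S[i,j] = (1/(n-1)) · Σ_k (x_{k,i} - mean_i) · (x_{k,j} - mean_j), divisor n-1 = 3:
  S[U,U] = ((0.75)·(0.75) + (2.75)·(2.75) + (-2.25)·(-2.25) + (-1.25)·(-1.25)) / 3 = 14.75/3 = 4.9167
  S[U,V] = ((0.75)·(2.75) + (2.75)·(-3.25) + (-2.25)·(-1.25) + (-1.25)·(1.75)) / 3 = -6.25/3 = -2.0833
  S[V,V] = ((2.75)·(2.75) + (-3.25)·(-3.25) + (-1.25)·(-1.25) + (1.75)·(1.75)) / 3 = 22.75/3 = 7.5833
  S = [[4.9167, -2.0833],
 [-2.0833, 7.5833]].

Step 3 — invert S. det(S) = 4.9167·7.5833 - (-2.0833)² = 32.9444.
  S^{-1} = (1/det) · [[d, -b], [-b, a]] = [[0.2302, 0.0632],
 [0.0632, 0.1492]].

Step 4 — quadratic form (x̄ - mu_0)^T · S^{-1} · (x̄ - mu_0):
  S^{-1} · (x̄ - mu_0) = (0.2631, 0.5008),
  (x̄ - mu_0)^T · [...] = (0.25)·(0.2631) + (3.25)·(0.5008) = 1.6935.

Step 5 — scale by n: T² = 4 · 1.6935 = 6.774.

T² ≈ 6.774


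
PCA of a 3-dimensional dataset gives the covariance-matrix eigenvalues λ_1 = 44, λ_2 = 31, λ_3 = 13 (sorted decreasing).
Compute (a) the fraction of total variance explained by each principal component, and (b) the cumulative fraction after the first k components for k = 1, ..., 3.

Step 1 — total variance = trace(Sigma) = Σ λ_i = 44 + 31 + 13 = 88.

Step 2 — fraction explained by component i = λ_i / Σ λ:
  PC1: 44/88 = 0.5
  PC2: 31/88 = 0.3523
  PC3: 13/88 = 0.1477

Step 3 — cumulative fraction after k components = (λ_1 + ... + λ_k) / Σ λ:
  k = 1: 44/88 = 0.5
  k = 2: (44 + 31)/88 = 75/88 = 0.8523
  k = 3: (44 + 31 + 13)/88 = 88/88 = 1

Summary (fraction, with percent):

explained: PC1 0.5 (50%), PC2 0.3523 (35.23%), PC3 0.1477 (14.77%);  cumulative: 0.5, 0.8523, 1


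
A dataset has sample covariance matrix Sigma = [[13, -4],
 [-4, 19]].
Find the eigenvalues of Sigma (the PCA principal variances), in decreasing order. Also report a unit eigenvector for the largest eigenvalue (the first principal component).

Step 1 — characteristic polynomial of 2×2 Sigma:
  det(Sigma - λI) = λ² - trace · λ + det = 0.
  trace = 13 + 19 = 32, det = 13·19 - (-4)² = 231.
Step 2 — discriminant:
  Δ = trace² - 4·det = 1024 - 924 = 100.
Step 3 — eigenvalues:
  λ = (trace ± √Δ)/2 = (32 ± 10)/2,
  λ_1 = 21,  λ_2 = 11.

Step 4 — unit eigenvector for λ_1: solve (Sigma - λ_1 I)v = 0. First row:
  (13 - 21)·v_x + (-4)·v_y = 0, i.e. (-8)·v_x + (-4)·v_y = 0,
  so v ∝ (b, λ_1 - a) = (-4, 8); multiply by -1 so the first entry is positive: u = (4, -8).
  ||u|| = √((4)² + (-8)²) = √(80) ≈ 8.9443,
  v_1 = u/||u|| ≈ (0.4472, -0.8944) (||v_1|| = 1).

λ_1 = 21,  λ_2 = 11;  v_1 ≈ (0.4472, -0.8944)


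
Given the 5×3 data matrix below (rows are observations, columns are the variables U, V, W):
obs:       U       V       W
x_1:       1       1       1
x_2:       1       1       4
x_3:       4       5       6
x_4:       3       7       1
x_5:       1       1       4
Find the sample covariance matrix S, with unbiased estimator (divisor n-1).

Step 1 — column means:
  mean(U) = (1 + 1 + 4 + 3 + 1) / 5 = 10/5 = 2
  mean(V) = (1 + 1 + 5 + 7 + 1) / 5 = 15/5 = 3
  mean(W) = (1 + 4 + 6 + 1 + 4) / 5 = 16/5 = 3.2

Step 2 — sample covariance S[i,j] = (1/(n-1)) · Σ_k (x_{k,i} - mean_i) · (x_{k,j} - mean_j), with n-1 = 4.
  S[U,U] = ((-1)·(-1) + (-1)·(-1) + (2)·(2) + (1)·(1) + (-1)·(-1)) / 4 = 8/4 = 2
  S[U,V] = ((-1)·(-2) + (-1)·(-2) + (2)·(2) + (1)·(4) + (-1)·(-2)) / 4 = 14/4 = 3.5
  S[U,W] = ((-1)·(-2.2) + (-1)·(0.8) + (2)·(2.8) + (1)·(-2.2) + (-1)·(0.8)) / 4 = 4/4 = 1
  S[V,V] = ((-2)·(-2) + (-2)·(-2) + (2)·(2) + (4)·(4) + (-2)·(-2)) / 4 = 32/4 = 8
  S[V,W] = ((-2)·(-2.2) + (-2)·(0.8) + (2)·(2.8) + (4)·(-2.2) + (-2)·(0.8)) / 4 = -2/4 = -0.5
  S[W,W] = ((-2.2)·(-2.2) + (0.8)·(0.8) + (2.8)·(2.8) + (-2.2)·(-2.2) + (0.8)·(0.8)) / 4 = 18.8/4 = 4.7

S is symmetric (S[j,i] = S[i,j]). Assembling:

S = [[2, 3.5, 1],
 [3.5, 8, -0.5],
 [1, -0.5, 4.7]]


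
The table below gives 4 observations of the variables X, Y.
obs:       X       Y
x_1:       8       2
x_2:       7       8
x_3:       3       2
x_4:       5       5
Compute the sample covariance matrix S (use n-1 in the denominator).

Step 1 — column means:
  mean(X) = (8 + 7 + 3 + 5) / 4 = 23/4 = 5.75
  mean(Y) = (2 + 8 + 2 + 5) / 4 = 17/4 = 4.25

Step 2 — sample covariance S[i,j] = (1/(n-1)) · Σ_k (x_{k,i} - mean_i) · (x_{k,j} - mean_j), with n-1 = 3.
  S[X,X] = ((2.25)·(2.25) + (1.25)·(1.25) + (-2.75)·(-2.75) + (-0.75)·(-0.75)) / 3 = 14.75/3 = 4.9167
  S[X,Y] = ((2.25)·(-2.25) + (1.25)·(3.75) + (-2.75)·(-2.25) + (-0.75)·(0.75)) / 3 = 5.25/3 = 1.75
  S[Y,Y] = ((-2.25)·(-2.25) + (3.75)·(3.75) + (-2.25)·(-2.25) + (0.75)·(0.75)) / 3 = 24.75/3 = 8.25

S is symmetric (S[j,i] = S[i,j]). Assembling:

S = [[4.9167, 1.75],
 [1.75, 8.25]]


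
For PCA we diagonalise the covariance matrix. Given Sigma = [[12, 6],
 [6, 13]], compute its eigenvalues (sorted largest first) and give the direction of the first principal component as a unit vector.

Step 1 — characteristic polynomial of 2×2 Sigma:
  det(Sigma - λI) = λ² - trace · λ + det = 0.
  trace = 12 + 13 = 25, det = 12·13 - (6)² = 120.
Step 2 — discriminant:
  Δ = trace² - 4·det = 625 - 480 = 145.
Step 3 — eigenvalues:
  λ = (trace ± √Δ)/2 = (25 ± 12.0416)/2,
  λ_1 = 18.5208,  λ_2 = 6.4792.

Step 4 — unit eigenvector for λ_1: solve (Sigma - λ_1 I)v = 0. First row:
  (12 - 18.5208)·v_x + (6)·v_y = 0, i.e. (-6.5208)·v_x + (6)·v_y = 0,
  so v ∝ (b, λ_1 - a) = (6, 6.5208) = u.
  ||u|| = √((6)² + (6.5208)²) = √(78.5208) ≈ 8.8612,
  v_1 = u/||u|| ≈ (0.6771, 0.7359) (||v_1|| = 1).

λ_1 = 18.5208,  λ_2 = 6.4792;  v_1 ≈ (0.6771, 0.7359)


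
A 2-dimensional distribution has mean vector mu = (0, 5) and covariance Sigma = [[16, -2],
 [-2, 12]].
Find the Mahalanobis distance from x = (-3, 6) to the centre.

Step 1 — centre the observation: (x - mu) = (-3, 1).

Step 2 — invert Sigma. det(Sigma) = 16·12 - (-2)² = 188.
  Sigma^{-1} = (1/det) · [[d, -b], [-b, a]] = [[0.0638, 0.0106],
 [0.0106, 0.0851]].

Step 3 — form the quadratic (x - mu)^T · Sigma^{-1} · (x - mu):
  Sigma^{-1} · (x - mu) = (-0.1809, 0.0532).
  (x - mu)^T · [Sigma^{-1} · (x - mu)] = (-3)·(-0.1809) + (1)·(0.0532) = 0.5957.

Step 4 — take square root: d = √(0.5957) ≈ 0.7718.

d(x, mu) = √(0.5957) ≈ 0.7718


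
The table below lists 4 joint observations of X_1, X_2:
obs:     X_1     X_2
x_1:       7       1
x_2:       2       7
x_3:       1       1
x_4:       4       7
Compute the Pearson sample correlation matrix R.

Step 1 — column means:
  mean(X_1) = (7 + 2 + 1 + 4) / 4 = 14/4 = 3.5
  mean(X_2) = (1 + 7 + 1 + 7) / 4 = 16/4 = 4

Step 2 — sample variances and covariances s[i,j] = (1/(n-1)) · Σ_k (x_{k,i} - mean_i) · (x_{k,j} - mean_j), with n-1 = 3:
  s[X_1,X_1] = ((3.5)·(3.5) + (-1.5)·(-1.5) + (-2.5)·(-2.5) + (0.5)·(0.5)) / 3 = 21/3 = 7
  s[X_1,X_2] = ((3.5)·(-3) + (-1.5)·(3) + (-2.5)·(-3) + (0.5)·(3)) / 3 = -6/3 = -2
  s[X_2,X_2] = ((-3)·(-3) + (3)·(3) + (-3)·(-3) + (3)·(3)) / 3 = 36/3 = 12
  Sample standard deviations s_i = √(s[i,i]):
  s(X_1) = √(7) = 2.6458
  s(X_2) = √(12) = 3.4641

Step 3 — r_{ij} = s_{ij} / (s_i · s_j):
  r[X_1,X_1] = 1 (diagonal).
  r[X_1,X_2] = -2 / (2.6458 · 3.4641) = -2 / 9.1652 = -0.2182
  r[X_2,X_2] = 1 (diagonal).

R is symmetric with unit diagonal. Assembling:

R = [[1, -0.2182],
 [-0.2182, 1]]


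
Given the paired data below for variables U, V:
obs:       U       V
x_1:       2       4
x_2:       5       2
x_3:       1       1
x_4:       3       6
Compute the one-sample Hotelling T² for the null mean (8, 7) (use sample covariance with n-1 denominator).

Step 1 — sample mean vector:
  mean(U) = (2 + 5 + 1 + 3) / 4 = 11/4 = 2.75
  mean(V) = (4 + 2 + 1 + 6) / 4 = 13/4 = 3.25
  x̄ = (2.75, 3.25),  deviation x̄ - mu_0 = (2.75, 3.25) - (8, 7) = (-5.25, -3.75).

Step 2 — sample covariance matrix, S[i,j] = (1/(n-1)) · Σ_k (x_{k,i} - mean_i) · (x_{k,j} - mean_j), divisor n-1 = 3:
  S[U,U] = ((-0.75)·(-0.75) + (2.25)·(2.25) + (-1.75)·(-1.75) + (0.25)·(0.25)) / 3 = 8.75/3 = 2.9167
  S[U,V] = ((-0.75)·(0.75) + (2.25)·(-1.25) + (-1.75)·(-2.25) + (0.25)·(2.75)) / 3 = 1.25/3 = 0.4167
  S[V,V] = ((0.75)·(0.75) + (-1.25)·(-1.25) + (-2.25)·(-2.25) + (2.75)·(2.75)) / 3 = 14.75/3 = 4.9167
  S = [[2.9167, 0.4167],
 [0.4167, 4.9167]].

Step 3 — invert S. det(S) = 2.9167·4.9167 - (0.4167)² = 14.1667.
  S^{-1} = (1/det) · [[d, -b], [-b, a]] = [[0.3471, -0.0294],
 [-0.0294, 0.2059]].

Step 4 — quadratic form (x̄ - mu_0)^T · S^{-1} · (x̄ - mu_0):
  S^{-1} · (x̄ - mu_0) = (-1.7118, -0.6176),
  (x̄ - mu_0)^T · [...] = (-5.25)·(-1.7118) + (-3.75)·(-0.6176) = 11.3029.

Step 5 — scale by n: T² = 4 · 11.3029 = 45.2118.

T² ≈ 45.2118


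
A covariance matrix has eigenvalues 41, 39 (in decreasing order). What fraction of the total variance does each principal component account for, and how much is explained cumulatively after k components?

Step 1 — total variance = trace(Sigma) = Σ λ_i = 41 + 39 = 80.

Step 2 — fraction explained by component i = λ_i / Σ λ:
  PC1: 41/80 = 0.5125
  PC2: 39/80 = 0.4875

Step 3 — cumulative fraction after k components = (λ_1 + ... + λ_k) / Σ λ:
  k = 1: 41/80 = 0.5125
  k = 2: (41 + 39)/80 = 80/80 = 1

Summary (fraction, with percent):

explained: PC1 0.5125 (51.25%), PC2 0.4875 (48.75%);  cumulative: 0.5125, 1


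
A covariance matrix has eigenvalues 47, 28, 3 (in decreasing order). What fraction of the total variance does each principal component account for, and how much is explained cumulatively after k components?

Step 1 — total variance = trace(Sigma) = Σ λ_i = 47 + 28 + 3 = 78.

Step 2 — fraction explained by component i = λ_i / Σ λ:
  PC1: 47/78 = 0.6026
  PC2: 28/78 = 0.359
  PC3: 3/78 = 0.0385

Step 3 — cumulative fraction after k components = (λ_1 + ... + λ_k) / Σ λ:
  k = 1: 47/78 = 0.6026
  k = 2: (47 + 28)/78 = 75/78 = 0.9615
  k = 3: (47 + 28 + 3)/78 = 78/78 = 1

Summary (fraction, with percent):

explained: PC1 0.6026 (60.26%), PC2 0.359 (35.9%), PC3 0.0385 (3.85%);  cumulative: 0.6026, 0.9615, 1


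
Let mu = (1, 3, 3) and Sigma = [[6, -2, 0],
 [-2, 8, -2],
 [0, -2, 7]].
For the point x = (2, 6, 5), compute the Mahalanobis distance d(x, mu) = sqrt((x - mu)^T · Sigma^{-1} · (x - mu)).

Step 1 — centre the observation: (x - mu) = (1, 3, 2).

Step 2 — invert Sigma (cofactor / det for 3×3, or solve directly):
  Sigma^{-1} = [[0.1831, 0.0493, 0.0141],
 [0.0493, 0.1479, 0.0423],
 [0.0141, 0.0423, 0.1549]].

Step 3 — form the quadratic (x - mu)^T · Sigma^{-1} · (x - mu):
  Sigma^{-1} · (x - mu) = (0.3592, 0.5775, 0.4507).
  (x - mu)^T · [Sigma^{-1} · (x - mu)] = (1)·(0.3592) + (3)·(0.5775) + (2)·(0.4507) = 2.993.

Step 4 — take square root: d = √(2.993) ≈ 1.73.

d(x, mu) = √(2.993) ≈ 1.73


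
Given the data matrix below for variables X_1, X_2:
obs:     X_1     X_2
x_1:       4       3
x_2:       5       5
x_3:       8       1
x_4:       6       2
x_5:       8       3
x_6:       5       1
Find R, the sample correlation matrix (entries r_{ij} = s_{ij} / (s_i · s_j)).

Step 1 — column means:
  mean(X_1) = (4 + 5 + 8 + 6 + 8 + 5) / 6 = 36/6 = 6
  mean(X_2) = (3 + 5 + 1 + 2 + 3 + 1) / 6 = 15/6 = 2.5

Step 2 — sample variances and covariances s[i,j] = (1/(n-1)) · Σ_k (x_{k,i} - mean_i) · (x_{k,j} - mean_j), with n-1 = 5:
  s[X_1,X_1] = ((-2)·(-2) + (-1)·(-1) + (2)·(2) + (0)·(0) + (2)·(2) + (-1)·(-1)) / 5 = 14/5 = 2.8
  s[X_1,X_2] = ((-2)·(0.5) + (-1)·(2.5) + (2)·(-1.5) + (0)·(-0.5) + (2)·(0.5) + (-1)·(-1.5)) / 5 = -4/5 = -0.8
  s[X_2,X_2] = ((0.5)·(0.5) + (2.5)·(2.5) + (-1.5)·(-1.5) + (-0.5)·(-0.5) + (0.5)·(0.5) + (-1.5)·(-1.5)) / 5 = 11.5/5 = 2.3
  Sample standard deviations s_i = √(s[i,i]):
  s(X_1) = √(2.8) = 1.6733
  s(X_2) = √(2.3) = 1.5166

Step 3 — r_{ij} = s_{ij} / (s_i · s_j):
  r[X_1,X_1] = 1 (diagonal).
  r[X_1,X_2] = -0.8 / (1.6733 · 1.5166) = -0.8 / 2.5377 = -0.3152
  r[X_2,X_2] = 1 (diagonal).

R is symmetric with unit diagonal. Assembling:

R = [[1, -0.3152],
 [-0.3152, 1]]


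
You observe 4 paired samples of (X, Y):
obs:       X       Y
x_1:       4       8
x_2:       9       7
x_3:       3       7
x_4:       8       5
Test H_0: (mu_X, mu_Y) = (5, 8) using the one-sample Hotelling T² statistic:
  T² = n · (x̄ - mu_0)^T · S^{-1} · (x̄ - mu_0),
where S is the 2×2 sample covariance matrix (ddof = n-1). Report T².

Step 1 — sample mean vector:
  mean(X) = (4 + 9 + 3 + 8) / 4 = 24/4 = 6
  mean(Y) = (8 + 7 + 7 + 5) / 4 = 27/4 = 6.75
  x̄ = (6, 6.75),  deviation x̄ - mu_0 = (6, 6.75) - (5, 8) = (1, -1.25).

Step 2 — sample covariance matrix, S[i,j] = (1/(n-1)) · Σ_k (x_{k,i} - mean_i) · (x_{k,j} - mean_j), divisor n-1 = 3:
  S[X,X] = ((-2)·(-2) + (3)·(3) + (-3)·(-3) + (2)·(2)) / 3 = 26/3 = 8.6667
  S[X,Y] = ((-2)·(1.25) + (3)·(0.25) + (-3)·(0.25) + (2)·(-1.75)) / 3 = -6/3 = -2
  S[Y,Y] = ((1.25)·(1.25) + (0.25)·(0.25) + (0.25)·(0.25) + (-1.75)·(-1.75)) / 3 = 4.75/3 = 1.5833
  S = [[8.6667, -2],
 [-2, 1.5833]].

Step 3 — invert S. det(S) = 8.6667·1.5833 - (-2)² = 9.7222.
  S^{-1} = (1/det) · [[d, -b], [-b, a]] = [[0.1629, 0.2057],
 [0.2057, 0.8914]].

Step 4 — quadratic form (x̄ - mu_0)^T · S^{-1} · (x̄ - mu_0):
  S^{-1} · (x̄ - mu_0) = (-0.0943, -0.9086),
  (x̄ - mu_0)^T · [...] = (1)·(-0.0943) + (-1.25)·(-0.9086) = 1.0414.

Step 5 — scale by n: T² = 4 · 1.0414 = 4.1657.

T² ≈ 4.1657


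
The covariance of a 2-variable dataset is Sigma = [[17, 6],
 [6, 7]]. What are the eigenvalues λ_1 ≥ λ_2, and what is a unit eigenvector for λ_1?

Step 1 — characteristic polynomial of 2×2 Sigma:
  det(Sigma - λI) = λ² - trace · λ + det = 0.
  trace = 17 + 7 = 24, det = 17·7 - (6)² = 83.
Step 2 — discriminant:
  Δ = trace² - 4·det = 576 - 332 = 244.
Step 3 — eigenvalues:
  λ = (trace ± √Δ)/2 = (24 ± 15.6205)/2,
  λ_1 = 19.8102,  λ_2 = 4.1898.

Step 4 — unit eigenvector for λ_1: solve (Sigma - λ_1 I)v = 0. First row:
  (17 - 19.8102)·v_x + (6)·v_y = 0, i.e. (-2.8102)·v_x + (6)·v_y = 0,
  so v ∝ (b, λ_1 - a) = (6, 2.8102) = u.
  ||u|| = √((6)² + (2.8102)²) = √(43.8975) ≈ 6.6255,
  v_1 = u/||u|| ≈ (0.9056, 0.4242) (||v_1|| = 1).

λ_1 = 19.8102,  λ_2 = 4.1898;  v_1 ≈ (0.9056, 0.4242)


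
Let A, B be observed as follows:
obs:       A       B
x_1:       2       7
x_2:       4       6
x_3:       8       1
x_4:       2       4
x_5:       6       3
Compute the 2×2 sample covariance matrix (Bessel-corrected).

Step 1 — column means:
  mean(A) = (2 + 4 + 8 + 2 + 6) / 5 = 22/5 = 4.4
  mean(B) = (7 + 6 + 1 + 4 + 3) / 5 = 21/5 = 4.2

Step 2 — sample covariance S[i,j] = (1/(n-1)) · Σ_k (x_{k,i} - mean_i) · (x_{k,j} - mean_j), with n-1 = 4.
  S[A,A] = ((-2.4)·(-2.4) + (-0.4)·(-0.4) + (3.6)·(3.6) + (-2.4)·(-2.4) + (1.6)·(1.6)) / 4 = 27.2/4 = 6.8
  S[A,B] = ((-2.4)·(2.8) + (-0.4)·(1.8) + (3.6)·(-3.2) + (-2.4)·(-0.2) + (1.6)·(-1.2)) / 4 = -20.4/4 = -5.1
  S[B,B] = ((2.8)·(2.8) + (1.8)·(1.8) + (-3.2)·(-3.2) + (-0.2)·(-0.2) + (-1.2)·(-1.2)) / 4 = 22.8/4 = 5.7

S is symmetric (S[j,i] = S[i,j]). Assembling:

S = [[6.8, -5.1],
 [-5.1, 5.7]]
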